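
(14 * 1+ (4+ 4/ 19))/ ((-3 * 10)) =-173/ 285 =-0.61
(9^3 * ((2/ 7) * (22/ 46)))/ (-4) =-8019/ 322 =-24.90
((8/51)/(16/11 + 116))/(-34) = -11/280041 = -0.00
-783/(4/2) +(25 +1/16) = -5863/16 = -366.44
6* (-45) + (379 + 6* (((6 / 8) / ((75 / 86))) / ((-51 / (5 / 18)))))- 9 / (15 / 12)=155711 / 1530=101.77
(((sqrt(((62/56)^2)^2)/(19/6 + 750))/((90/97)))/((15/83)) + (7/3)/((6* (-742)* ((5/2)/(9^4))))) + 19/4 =3.38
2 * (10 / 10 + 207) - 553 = -137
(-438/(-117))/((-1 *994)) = -73/19383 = -0.00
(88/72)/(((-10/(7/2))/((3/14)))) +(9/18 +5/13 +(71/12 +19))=13369/520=25.71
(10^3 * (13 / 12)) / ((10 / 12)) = 1300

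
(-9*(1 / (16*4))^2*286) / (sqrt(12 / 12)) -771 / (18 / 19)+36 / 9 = -4979477 / 6144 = -810.46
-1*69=-69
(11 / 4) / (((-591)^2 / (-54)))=-33 / 77618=-0.00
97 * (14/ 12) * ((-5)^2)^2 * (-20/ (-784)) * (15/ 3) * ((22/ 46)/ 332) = 16671875/ 1282848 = 13.00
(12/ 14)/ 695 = 6/ 4865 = 0.00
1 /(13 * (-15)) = -1 /195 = -0.01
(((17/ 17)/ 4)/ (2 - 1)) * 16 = 4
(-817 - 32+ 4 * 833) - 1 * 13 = 2470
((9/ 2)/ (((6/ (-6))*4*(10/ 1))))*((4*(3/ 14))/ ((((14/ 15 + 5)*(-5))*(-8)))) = -0.00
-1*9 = -9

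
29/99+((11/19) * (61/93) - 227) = -13197373/58311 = -226.33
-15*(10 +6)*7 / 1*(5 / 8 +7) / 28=-915 / 2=-457.50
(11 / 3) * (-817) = -8987 / 3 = -2995.67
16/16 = 1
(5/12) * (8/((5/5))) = 10/3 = 3.33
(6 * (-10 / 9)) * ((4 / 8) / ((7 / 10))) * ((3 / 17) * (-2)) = 200 / 119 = 1.68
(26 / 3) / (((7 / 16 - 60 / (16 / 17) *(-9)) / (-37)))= -15392 / 27561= -0.56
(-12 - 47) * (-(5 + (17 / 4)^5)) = 84073643 / 1024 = 82103.17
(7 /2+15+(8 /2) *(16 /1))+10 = 185 /2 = 92.50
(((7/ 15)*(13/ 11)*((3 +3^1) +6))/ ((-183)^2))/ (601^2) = 364/ 665294315895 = 0.00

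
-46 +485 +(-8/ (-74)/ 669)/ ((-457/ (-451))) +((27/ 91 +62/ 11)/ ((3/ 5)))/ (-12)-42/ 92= 1367990860181107/ 3125267541396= 437.72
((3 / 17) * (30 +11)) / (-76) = -123 / 1292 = -0.10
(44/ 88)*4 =2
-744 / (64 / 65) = -755.62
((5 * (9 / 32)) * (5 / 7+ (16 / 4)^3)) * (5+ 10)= 305775 / 224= 1365.07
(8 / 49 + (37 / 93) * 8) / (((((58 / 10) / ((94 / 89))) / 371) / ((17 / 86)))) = 44.69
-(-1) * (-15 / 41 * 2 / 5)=-0.15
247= 247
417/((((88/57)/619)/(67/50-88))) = -63751476663/4400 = -14488971.97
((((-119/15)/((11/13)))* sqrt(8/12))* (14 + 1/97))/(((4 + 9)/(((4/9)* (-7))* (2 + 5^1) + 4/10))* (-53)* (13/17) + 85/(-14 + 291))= -81400612202* sqrt(6)/46389505525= -4.30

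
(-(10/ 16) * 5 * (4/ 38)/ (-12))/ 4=25/ 3648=0.01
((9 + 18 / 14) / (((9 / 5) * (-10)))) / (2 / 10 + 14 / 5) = -4 / 21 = -0.19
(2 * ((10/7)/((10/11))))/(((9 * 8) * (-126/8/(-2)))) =22/3969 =0.01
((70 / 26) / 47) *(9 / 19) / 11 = 315 / 127699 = 0.00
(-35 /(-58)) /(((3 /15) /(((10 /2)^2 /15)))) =875 /174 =5.03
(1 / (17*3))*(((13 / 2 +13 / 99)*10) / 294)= 6565 / 1484406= 0.00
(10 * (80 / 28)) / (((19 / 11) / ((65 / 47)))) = 143000 / 6251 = 22.88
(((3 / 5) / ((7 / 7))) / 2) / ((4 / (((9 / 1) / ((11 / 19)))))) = 513 / 440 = 1.17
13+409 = 422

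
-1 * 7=-7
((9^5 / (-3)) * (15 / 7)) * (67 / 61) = -46326.50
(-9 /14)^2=0.41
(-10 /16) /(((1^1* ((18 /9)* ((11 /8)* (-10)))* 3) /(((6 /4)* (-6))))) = -3 /44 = -0.07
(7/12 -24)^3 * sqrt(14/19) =-22188041 * sqrt(266)/32832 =-11022.05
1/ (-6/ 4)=-2/ 3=-0.67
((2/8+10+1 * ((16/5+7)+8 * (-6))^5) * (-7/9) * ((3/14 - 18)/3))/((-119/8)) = 80065799908693/3346875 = 23922554.59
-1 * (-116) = 116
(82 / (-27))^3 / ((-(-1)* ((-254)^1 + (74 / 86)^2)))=1019479432 / 9217096191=0.11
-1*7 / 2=-3.50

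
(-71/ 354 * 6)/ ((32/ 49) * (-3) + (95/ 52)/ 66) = 11939928/ 19164203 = 0.62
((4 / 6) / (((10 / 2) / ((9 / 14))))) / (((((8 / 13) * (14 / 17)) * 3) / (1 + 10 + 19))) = 663 / 392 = 1.69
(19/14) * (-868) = -1178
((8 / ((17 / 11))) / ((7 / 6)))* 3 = 1584 / 119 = 13.31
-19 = -19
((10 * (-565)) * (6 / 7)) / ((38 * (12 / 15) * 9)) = -17.70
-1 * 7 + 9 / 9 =-6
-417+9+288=-120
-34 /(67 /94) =-47.70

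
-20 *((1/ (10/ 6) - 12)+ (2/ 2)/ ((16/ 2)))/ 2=451/ 4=112.75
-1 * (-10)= 10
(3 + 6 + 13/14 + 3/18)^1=212/21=10.10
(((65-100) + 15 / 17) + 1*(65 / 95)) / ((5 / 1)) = -10799 / 1615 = -6.69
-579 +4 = -575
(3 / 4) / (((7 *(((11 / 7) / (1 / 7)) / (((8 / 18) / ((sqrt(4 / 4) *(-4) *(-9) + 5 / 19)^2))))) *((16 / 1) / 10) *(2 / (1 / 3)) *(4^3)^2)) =1805 / 21560141611008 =0.00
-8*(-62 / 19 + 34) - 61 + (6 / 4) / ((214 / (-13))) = -2496409 / 8132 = -306.99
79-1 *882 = -803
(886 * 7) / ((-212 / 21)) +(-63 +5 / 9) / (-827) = -484636031 / 788958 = -614.27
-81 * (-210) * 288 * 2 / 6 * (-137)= -223715520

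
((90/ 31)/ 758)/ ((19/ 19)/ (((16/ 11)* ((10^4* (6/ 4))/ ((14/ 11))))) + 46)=5400000/ 64854562243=0.00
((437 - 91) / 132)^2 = 29929 / 4356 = 6.87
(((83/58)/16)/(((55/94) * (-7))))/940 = -83/3572800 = -0.00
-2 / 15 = -0.13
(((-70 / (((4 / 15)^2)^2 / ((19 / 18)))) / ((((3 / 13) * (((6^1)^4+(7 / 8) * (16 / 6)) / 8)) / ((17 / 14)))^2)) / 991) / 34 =-3232125 / 7089946976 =-0.00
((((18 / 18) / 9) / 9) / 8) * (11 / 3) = 11 / 1944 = 0.01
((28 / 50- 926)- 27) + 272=-17011 / 25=-680.44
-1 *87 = -87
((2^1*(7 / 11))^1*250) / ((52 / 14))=12250 / 143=85.66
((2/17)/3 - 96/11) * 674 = -3285076/561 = -5855.75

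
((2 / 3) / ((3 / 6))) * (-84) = -112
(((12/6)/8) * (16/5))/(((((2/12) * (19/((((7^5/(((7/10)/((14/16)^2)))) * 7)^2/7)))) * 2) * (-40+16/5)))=-7266675780525/894976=-8119408.54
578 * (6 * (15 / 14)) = 26010 / 7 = 3715.71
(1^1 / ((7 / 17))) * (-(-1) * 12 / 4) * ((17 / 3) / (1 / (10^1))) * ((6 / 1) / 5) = 3468 / 7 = 495.43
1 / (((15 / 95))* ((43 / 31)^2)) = 18259 / 5547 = 3.29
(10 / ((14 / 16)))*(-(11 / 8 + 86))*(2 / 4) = -3495 / 7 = -499.29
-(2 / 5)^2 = -4 / 25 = -0.16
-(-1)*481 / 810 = 481 / 810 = 0.59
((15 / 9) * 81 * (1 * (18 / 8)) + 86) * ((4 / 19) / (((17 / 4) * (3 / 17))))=109.40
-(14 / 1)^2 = -196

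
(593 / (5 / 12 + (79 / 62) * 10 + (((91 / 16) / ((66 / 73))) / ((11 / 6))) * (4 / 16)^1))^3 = 77894888259756753784406016 / 1028624559658581600359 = 75727.23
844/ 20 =42.20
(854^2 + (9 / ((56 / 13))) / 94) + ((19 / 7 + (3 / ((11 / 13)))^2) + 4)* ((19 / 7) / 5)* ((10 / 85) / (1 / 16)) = 276404879520439 / 378981680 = 729335.73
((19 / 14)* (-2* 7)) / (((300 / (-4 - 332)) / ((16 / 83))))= 8512 / 2075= 4.10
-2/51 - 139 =-7091/51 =-139.04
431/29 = 14.86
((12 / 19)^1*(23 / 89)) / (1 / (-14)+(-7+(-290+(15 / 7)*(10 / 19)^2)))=-10488 / 19051073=-0.00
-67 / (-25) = 67 / 25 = 2.68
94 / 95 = 0.99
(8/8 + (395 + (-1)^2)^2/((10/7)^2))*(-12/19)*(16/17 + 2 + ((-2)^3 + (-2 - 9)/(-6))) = 1264031818/8075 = 156536.45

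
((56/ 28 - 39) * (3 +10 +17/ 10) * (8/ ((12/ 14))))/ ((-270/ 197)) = 3703.89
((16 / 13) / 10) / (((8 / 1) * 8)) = 1 / 520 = 0.00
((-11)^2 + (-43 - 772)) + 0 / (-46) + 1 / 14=-9715 / 14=-693.93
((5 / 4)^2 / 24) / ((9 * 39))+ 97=13074073 / 134784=97.00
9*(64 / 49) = 576 / 49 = 11.76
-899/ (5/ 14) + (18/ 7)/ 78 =-1145311/ 455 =-2517.17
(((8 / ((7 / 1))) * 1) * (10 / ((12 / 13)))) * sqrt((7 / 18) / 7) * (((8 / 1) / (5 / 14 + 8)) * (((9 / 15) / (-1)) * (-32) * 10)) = 10240 * sqrt(2) / 27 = 536.35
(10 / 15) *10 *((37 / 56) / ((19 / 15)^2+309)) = 13875 / 978404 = 0.01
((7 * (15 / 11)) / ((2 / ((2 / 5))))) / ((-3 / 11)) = -7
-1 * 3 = -3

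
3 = 3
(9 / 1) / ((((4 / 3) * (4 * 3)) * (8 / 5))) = 0.35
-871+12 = -859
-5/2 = -2.50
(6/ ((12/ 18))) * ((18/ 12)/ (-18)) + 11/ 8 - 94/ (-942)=2731/ 3768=0.72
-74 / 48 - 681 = -16381 / 24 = -682.54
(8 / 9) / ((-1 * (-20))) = 0.04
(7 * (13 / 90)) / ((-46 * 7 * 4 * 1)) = -13 / 16560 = -0.00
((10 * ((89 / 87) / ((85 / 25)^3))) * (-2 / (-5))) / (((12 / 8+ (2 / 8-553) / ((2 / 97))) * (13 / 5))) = -356000 / 238328259273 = -0.00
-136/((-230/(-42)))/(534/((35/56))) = -119/4094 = -0.03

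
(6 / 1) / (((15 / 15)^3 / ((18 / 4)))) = 27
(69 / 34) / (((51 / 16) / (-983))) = -180872 / 289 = -625.85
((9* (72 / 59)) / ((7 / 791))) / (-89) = -73224 / 5251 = -13.94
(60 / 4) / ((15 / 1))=1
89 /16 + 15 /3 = 169 /16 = 10.56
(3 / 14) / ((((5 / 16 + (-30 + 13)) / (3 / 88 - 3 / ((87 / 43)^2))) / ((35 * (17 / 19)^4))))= 64788492515 / 321895085457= 0.20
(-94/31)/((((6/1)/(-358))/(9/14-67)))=-7815677/651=-12005.65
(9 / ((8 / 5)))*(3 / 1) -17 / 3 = 269 / 24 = 11.21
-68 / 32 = -17 / 8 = -2.12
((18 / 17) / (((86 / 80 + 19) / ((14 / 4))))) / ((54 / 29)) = 4060 / 40953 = 0.10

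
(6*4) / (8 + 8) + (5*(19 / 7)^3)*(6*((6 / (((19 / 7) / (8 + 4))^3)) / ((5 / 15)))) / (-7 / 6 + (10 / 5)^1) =2239491 / 2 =1119745.50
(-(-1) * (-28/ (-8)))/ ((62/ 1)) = 7/ 124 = 0.06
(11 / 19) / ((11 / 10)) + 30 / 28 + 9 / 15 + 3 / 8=13687 / 5320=2.57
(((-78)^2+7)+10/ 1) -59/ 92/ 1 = 561233/ 92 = 6100.36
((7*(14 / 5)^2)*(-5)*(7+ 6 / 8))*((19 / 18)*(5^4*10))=-126266875 / 9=-14029652.78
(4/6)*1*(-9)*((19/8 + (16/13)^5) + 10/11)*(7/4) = -4191145665/65347568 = -64.14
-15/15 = -1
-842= -842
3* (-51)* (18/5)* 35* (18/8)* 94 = -4077297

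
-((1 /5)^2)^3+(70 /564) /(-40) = -0.00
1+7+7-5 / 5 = 14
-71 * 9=-639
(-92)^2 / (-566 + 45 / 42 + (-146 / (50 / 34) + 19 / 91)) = -38511200 / 3021199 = -12.75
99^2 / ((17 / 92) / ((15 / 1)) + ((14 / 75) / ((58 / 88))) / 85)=166700308500 / 266197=626229.10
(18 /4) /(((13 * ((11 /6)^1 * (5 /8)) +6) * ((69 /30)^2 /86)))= 1857600 /530587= 3.50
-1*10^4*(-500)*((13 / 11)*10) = 59090909.09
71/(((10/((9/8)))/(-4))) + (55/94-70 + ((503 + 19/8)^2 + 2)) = 3839780067/15040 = 255304.53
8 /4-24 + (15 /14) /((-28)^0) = -293 /14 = -20.93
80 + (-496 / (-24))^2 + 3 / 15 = 22829 / 45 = 507.31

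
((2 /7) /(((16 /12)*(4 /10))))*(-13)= -195 /28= -6.96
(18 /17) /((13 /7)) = 0.57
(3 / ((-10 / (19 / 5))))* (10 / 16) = -57 / 80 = -0.71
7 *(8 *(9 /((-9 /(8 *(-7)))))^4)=550731776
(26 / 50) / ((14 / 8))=52 / 175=0.30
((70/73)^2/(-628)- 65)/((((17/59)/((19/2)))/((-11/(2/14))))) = 2347117621695/14223101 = 165021.51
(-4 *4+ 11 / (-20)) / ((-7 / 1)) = 331 / 140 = 2.36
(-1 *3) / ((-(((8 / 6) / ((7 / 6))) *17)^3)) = 1029 / 2515456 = 0.00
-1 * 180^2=-32400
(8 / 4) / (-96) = -1 / 48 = -0.02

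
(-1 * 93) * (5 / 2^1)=-465 / 2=-232.50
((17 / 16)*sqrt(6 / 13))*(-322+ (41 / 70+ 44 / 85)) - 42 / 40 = -232.68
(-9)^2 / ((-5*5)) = -81 / 25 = -3.24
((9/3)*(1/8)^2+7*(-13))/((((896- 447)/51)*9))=-98957/86208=-1.15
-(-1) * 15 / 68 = 15 / 68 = 0.22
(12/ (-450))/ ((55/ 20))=-8/ 825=-0.01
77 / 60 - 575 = -573.72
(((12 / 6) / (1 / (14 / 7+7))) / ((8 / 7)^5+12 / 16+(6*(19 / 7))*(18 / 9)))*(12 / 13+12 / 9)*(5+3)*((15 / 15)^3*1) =283971072 / 30825665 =9.21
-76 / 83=-0.92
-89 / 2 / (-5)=89 / 10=8.90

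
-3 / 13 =-0.23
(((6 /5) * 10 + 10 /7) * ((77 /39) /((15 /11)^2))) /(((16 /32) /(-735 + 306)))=-2752508 /225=-12233.37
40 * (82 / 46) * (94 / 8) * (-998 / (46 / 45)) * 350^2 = -53006711625000 / 529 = -100201723298.68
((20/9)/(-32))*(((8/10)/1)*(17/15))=-17/270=-0.06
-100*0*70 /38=0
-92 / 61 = -1.51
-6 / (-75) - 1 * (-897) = 22427 / 25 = 897.08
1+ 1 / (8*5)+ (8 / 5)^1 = 21 / 8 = 2.62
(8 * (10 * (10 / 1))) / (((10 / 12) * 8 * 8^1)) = 15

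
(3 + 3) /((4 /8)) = 12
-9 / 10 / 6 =-3 / 20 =-0.15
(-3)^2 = 9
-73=-73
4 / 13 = 0.31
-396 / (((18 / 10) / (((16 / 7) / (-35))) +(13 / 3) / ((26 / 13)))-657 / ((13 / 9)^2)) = 3212352 / 2760427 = 1.16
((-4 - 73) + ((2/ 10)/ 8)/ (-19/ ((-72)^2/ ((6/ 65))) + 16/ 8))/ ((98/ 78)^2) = -13150220733/ 269634701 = -48.77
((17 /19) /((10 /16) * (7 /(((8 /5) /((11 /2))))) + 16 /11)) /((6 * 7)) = 11968 /9265977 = 0.00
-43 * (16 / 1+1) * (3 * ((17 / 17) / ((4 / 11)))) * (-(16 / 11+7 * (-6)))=-489039 / 2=-244519.50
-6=-6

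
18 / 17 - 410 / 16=-3341 / 136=-24.57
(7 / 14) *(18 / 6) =3 / 2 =1.50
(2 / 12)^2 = 1 / 36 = 0.03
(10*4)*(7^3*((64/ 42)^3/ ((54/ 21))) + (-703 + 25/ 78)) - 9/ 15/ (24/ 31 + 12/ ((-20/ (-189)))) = -171972583109/ 18634941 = -9228.50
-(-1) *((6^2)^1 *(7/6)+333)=375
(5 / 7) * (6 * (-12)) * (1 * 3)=-1080 / 7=-154.29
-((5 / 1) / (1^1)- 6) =1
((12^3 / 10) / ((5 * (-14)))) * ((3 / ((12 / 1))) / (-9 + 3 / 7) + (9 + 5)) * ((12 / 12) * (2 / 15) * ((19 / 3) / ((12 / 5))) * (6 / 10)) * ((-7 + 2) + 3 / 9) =63707 / 1875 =33.98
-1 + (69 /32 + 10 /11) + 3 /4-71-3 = -25057 /352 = -71.18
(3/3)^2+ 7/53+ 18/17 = 1974/901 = 2.19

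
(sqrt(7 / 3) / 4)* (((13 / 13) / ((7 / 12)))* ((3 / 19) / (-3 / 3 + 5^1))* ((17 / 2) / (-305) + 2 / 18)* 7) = 457* sqrt(21) / 139080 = 0.02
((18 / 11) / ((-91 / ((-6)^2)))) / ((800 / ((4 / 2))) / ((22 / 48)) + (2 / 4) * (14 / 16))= -10368 / 13984607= -0.00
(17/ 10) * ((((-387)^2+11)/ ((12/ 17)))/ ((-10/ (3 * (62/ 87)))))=-67093951/ 870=-77119.48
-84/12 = -7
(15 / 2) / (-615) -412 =-33785 / 82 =-412.01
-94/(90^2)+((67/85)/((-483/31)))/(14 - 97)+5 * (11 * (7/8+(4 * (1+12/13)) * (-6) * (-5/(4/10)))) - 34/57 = 28886527459051289/909002039400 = 31778.29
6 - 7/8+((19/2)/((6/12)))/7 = 439/56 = 7.84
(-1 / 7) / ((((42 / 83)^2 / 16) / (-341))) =9396596 / 3087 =3043.92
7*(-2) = -14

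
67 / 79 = 0.85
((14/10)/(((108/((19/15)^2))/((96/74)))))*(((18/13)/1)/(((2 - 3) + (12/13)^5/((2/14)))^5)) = 10973260373888274286190571817976/201279044872845334410860474911222875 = 0.00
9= 9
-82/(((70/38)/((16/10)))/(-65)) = 162032/35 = 4629.49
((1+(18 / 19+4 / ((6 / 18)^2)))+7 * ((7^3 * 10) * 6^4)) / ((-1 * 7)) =-84460423 / 19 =-4445285.42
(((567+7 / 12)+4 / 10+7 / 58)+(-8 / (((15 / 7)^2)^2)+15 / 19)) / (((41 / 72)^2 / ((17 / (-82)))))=-8626939638248 / 23734669375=-363.47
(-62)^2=3844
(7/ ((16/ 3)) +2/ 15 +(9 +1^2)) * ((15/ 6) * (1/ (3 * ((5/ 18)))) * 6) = 8241/ 40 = 206.02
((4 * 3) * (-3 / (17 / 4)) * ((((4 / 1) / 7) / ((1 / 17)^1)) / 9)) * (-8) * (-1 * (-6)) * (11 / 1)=33792 / 7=4827.43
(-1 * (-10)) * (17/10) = 17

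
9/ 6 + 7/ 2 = 5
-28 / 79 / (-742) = 2 / 4187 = 0.00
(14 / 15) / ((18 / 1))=0.05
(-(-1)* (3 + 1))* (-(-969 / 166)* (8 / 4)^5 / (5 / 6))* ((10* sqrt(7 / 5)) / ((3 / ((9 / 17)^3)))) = 10637568* sqrt(35) / 119935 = 524.72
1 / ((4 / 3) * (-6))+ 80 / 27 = 613 / 216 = 2.84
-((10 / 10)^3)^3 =-1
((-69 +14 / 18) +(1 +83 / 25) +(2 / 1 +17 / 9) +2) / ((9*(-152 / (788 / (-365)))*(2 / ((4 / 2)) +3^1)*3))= -45113 / 5913000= -0.01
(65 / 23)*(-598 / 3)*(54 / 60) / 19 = -507 / 19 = -26.68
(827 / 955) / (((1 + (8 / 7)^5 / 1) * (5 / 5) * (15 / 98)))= 1362140122 / 710161875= 1.92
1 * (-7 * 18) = -126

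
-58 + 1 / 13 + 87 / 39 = -724 / 13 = -55.69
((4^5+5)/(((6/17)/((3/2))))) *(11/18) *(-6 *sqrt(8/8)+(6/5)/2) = -577269/40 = -14431.72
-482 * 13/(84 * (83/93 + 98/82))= -3982043/111440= -35.73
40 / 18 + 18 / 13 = 422 / 117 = 3.61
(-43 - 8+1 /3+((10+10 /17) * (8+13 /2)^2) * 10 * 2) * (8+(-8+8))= 18144928 /51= 355782.90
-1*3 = -3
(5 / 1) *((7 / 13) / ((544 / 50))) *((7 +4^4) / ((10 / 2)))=46025 / 3536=13.02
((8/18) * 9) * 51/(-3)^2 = 68/3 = 22.67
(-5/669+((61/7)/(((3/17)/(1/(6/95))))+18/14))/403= 709831/365274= 1.94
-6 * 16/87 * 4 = -128/29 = -4.41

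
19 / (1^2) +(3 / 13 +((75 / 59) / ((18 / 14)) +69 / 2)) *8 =701243 / 2301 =304.76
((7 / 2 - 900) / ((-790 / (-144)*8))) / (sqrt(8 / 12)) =-16137*sqrt(6) / 1580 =-25.02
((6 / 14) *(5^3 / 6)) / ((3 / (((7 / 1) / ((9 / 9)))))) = 20.83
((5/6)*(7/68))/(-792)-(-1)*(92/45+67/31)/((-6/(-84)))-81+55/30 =-20.29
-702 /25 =-28.08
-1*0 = 0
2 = 2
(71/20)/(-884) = -71/17680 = -0.00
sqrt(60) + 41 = 2 * sqrt(15) + 41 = 48.75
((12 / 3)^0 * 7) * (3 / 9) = 7 / 3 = 2.33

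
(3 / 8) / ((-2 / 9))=-27 / 16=-1.69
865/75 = 173/15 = 11.53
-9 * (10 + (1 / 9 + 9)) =-172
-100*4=-400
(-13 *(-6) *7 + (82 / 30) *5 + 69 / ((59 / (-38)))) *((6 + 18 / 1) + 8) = 2918240 / 177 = 16487.23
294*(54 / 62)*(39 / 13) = 23814 / 31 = 768.19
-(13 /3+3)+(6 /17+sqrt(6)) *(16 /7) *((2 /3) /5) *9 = 0.35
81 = 81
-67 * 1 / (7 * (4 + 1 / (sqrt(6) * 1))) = -1608 / 665 + 67 * sqrt(6) / 665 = -2.17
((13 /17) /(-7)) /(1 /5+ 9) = -65 /5474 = -0.01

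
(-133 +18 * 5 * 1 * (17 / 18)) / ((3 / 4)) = -64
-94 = -94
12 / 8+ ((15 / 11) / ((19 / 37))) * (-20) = -21573 / 418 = -51.61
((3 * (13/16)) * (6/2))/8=117/128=0.91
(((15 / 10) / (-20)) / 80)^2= 0.00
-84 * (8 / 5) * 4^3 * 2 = -86016 / 5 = -17203.20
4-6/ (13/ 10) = -8/ 13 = -0.62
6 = 6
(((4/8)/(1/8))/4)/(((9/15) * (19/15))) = 1.32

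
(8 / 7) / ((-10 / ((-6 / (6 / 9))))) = 36 / 35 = 1.03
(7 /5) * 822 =5754 /5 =1150.80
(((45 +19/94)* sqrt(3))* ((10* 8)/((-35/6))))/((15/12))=-116544* sqrt(3)/235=-858.98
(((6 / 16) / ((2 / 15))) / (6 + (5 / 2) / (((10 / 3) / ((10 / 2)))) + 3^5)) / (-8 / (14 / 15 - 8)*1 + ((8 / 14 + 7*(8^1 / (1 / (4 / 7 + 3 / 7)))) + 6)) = 1855 / 10619544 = 0.00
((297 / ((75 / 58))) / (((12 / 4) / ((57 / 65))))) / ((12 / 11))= 200013 / 3250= 61.54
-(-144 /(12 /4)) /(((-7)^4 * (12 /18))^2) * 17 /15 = 612 /28824005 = 0.00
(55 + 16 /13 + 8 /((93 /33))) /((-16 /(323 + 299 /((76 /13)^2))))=-45614641095 /37243648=-1224.76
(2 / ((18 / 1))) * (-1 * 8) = -8 / 9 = -0.89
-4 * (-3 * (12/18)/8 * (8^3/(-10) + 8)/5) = -216/25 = -8.64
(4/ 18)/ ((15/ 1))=0.01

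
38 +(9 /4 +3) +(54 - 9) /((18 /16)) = 333 /4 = 83.25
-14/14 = -1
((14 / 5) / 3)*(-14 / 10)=-98 / 75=-1.31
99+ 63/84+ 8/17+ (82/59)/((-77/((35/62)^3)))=32939846865/328684103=100.22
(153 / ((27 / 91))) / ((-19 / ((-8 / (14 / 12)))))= 3536 / 19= 186.11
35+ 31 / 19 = 696 / 19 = 36.63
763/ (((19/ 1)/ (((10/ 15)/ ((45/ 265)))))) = 80878/ 513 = 157.66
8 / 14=4 / 7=0.57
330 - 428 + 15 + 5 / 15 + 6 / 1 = -230 / 3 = -76.67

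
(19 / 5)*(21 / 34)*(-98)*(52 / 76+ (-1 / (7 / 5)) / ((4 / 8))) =14553 / 85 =171.21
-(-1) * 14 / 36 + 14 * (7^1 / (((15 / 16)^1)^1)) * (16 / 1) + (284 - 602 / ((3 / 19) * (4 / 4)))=-167017 / 90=-1855.74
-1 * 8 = -8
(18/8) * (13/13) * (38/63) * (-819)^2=1820637/2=910318.50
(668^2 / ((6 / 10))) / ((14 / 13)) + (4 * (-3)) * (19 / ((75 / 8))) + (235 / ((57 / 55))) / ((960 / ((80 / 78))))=6447488883763 / 9336600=690560.68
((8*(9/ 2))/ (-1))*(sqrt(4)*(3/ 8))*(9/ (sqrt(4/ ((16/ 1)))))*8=-3888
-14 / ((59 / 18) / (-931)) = 234612 / 59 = 3976.47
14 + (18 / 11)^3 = 24466 / 1331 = 18.38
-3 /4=-0.75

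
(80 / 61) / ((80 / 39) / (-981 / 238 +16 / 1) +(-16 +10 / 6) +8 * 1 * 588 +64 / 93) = 273427440 / 977920688273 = 0.00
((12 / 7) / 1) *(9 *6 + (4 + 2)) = 720 / 7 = 102.86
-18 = -18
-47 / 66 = -0.71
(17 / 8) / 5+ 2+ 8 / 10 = 129 / 40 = 3.22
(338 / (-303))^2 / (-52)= -2197 / 91809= -0.02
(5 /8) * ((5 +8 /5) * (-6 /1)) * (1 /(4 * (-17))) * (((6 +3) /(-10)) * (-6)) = 2673 /1360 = 1.97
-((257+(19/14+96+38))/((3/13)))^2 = -566582809/196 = -2890728.62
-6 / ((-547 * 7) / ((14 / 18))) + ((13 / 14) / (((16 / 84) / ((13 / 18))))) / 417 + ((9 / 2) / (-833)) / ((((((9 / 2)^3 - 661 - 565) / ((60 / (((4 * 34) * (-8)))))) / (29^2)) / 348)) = -94545997283987 / 1407656070536688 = -0.07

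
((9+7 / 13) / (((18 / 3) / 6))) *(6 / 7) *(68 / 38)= 25296 / 1729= 14.63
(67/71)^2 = 4489/5041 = 0.89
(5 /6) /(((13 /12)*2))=5 /13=0.38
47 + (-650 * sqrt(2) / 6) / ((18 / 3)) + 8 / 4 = 49 - 325 * sqrt(2) / 18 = 23.47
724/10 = 362/5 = 72.40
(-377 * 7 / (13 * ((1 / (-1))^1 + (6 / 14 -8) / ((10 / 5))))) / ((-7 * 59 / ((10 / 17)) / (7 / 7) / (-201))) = 12.14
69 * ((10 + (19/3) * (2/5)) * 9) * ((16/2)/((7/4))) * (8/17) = 9962496/595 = 16743.69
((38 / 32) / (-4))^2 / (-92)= -361 / 376832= -0.00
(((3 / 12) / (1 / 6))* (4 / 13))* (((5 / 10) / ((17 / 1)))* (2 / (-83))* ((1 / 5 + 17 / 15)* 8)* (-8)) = 512 / 18343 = 0.03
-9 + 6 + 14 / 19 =-43 / 19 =-2.26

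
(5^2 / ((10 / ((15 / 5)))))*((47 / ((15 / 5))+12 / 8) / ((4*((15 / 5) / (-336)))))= -3605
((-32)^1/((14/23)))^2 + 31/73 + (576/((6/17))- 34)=15603517/3577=4362.18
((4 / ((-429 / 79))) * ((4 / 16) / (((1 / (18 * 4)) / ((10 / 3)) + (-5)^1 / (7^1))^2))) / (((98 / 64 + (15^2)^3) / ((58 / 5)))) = -27588771840 / 74184729224205743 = -0.00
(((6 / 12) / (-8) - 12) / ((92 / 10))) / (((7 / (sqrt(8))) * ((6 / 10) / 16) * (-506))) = 4825 * sqrt(2) / 244398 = 0.03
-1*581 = -581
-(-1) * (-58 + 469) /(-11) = -411 /11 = -37.36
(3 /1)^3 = 27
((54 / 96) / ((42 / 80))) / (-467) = -15 / 6538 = -0.00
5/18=0.28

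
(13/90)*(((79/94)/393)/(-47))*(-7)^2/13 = -3871/156264660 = -0.00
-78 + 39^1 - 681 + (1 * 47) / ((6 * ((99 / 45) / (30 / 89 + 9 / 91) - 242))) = -547672985 / 760622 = -720.03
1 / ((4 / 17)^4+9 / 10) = 835210 / 754249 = 1.11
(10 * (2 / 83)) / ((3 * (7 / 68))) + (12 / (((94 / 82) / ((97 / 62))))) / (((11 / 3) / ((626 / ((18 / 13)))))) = 56433688438 / 27935061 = 2020.17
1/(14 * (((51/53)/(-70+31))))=-689/238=-2.89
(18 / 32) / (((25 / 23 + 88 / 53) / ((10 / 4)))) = 54855 / 107168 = 0.51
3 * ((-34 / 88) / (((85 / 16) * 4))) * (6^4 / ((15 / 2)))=-2592 / 275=-9.43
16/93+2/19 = 490/1767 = 0.28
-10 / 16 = -5 / 8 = -0.62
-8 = -8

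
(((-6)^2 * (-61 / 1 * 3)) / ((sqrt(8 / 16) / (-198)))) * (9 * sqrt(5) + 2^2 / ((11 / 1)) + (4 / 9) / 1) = 1054080 * sqrt(2) + 11739816 * sqrt(10) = 38615252.10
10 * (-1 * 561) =-5610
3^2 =9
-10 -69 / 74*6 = -15.59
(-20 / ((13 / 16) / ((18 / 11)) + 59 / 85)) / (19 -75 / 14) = -6854400 / 5567077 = -1.23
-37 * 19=-703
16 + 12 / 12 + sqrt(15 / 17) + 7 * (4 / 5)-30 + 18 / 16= -5.34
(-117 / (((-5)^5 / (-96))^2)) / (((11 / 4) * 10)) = -2156544 / 537109375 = -0.00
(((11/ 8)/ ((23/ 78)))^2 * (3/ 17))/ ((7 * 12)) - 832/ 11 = -75.59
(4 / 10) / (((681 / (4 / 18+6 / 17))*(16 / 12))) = 44 / 173655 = 0.00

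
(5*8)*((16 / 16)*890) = 35600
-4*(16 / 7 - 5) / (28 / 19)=7.37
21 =21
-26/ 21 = -1.24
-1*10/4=-5/2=-2.50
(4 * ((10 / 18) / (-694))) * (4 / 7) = -40 / 21861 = -0.00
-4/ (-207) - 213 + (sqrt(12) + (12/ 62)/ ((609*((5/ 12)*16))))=-2774394289/ 13026510 + 2*sqrt(3)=-209.52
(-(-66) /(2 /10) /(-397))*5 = -1650 /397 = -4.16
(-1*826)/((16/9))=-3717/8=-464.62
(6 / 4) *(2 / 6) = 1 / 2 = 0.50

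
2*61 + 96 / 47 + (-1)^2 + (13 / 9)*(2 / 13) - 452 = -138209 / 423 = -326.74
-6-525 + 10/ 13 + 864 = 4339/ 13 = 333.77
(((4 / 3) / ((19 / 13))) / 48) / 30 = 13 / 20520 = 0.00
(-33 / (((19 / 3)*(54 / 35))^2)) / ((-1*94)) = 13475 / 3664872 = 0.00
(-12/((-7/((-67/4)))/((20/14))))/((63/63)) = -2010/49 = -41.02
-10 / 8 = -5 / 4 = -1.25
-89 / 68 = -1.31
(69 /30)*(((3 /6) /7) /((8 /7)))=23 /160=0.14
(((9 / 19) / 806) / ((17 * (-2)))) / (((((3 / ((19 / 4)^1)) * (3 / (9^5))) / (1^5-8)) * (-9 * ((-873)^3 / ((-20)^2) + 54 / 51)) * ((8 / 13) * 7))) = 18225 / 311673980408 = 0.00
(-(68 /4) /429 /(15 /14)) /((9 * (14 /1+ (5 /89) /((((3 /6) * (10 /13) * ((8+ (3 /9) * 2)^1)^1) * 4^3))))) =-2711296 /9236921265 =-0.00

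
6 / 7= 0.86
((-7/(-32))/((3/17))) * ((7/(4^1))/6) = 833/2304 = 0.36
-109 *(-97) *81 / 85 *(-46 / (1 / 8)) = -315159984 / 85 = -3707764.52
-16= -16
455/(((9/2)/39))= 11830/3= 3943.33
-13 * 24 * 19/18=-988/3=-329.33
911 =911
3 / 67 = 0.04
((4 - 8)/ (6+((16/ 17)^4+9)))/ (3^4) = -334084/ 106786431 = -0.00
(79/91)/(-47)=-79/4277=-0.02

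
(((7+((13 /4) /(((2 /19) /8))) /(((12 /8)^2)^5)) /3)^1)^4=197062343233066858884481 /984770902183611232881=200.11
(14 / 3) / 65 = 14 / 195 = 0.07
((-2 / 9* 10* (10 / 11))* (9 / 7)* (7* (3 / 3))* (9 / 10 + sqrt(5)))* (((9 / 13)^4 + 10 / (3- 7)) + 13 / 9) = 4245610 / 314171 + 42456100* sqrt(5) / 2827539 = 47.09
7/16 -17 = -16.56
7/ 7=1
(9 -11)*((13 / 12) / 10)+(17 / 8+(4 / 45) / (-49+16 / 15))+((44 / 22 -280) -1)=-23907629 / 86280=-277.09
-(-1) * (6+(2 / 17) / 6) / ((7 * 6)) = 307 / 2142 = 0.14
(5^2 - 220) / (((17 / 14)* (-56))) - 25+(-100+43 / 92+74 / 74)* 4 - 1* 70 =-760515 / 1564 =-486.26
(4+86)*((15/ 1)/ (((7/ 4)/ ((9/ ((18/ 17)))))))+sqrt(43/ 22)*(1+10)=sqrt(946)/ 2+45900/ 7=6572.52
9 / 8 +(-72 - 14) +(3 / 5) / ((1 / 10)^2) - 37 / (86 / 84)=-20989 / 344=-61.01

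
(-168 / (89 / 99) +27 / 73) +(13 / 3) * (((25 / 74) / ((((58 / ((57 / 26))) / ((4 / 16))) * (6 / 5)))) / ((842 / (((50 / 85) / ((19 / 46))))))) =-893323712933273 / 4789771979232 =-186.51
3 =3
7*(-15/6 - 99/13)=-1841/26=-70.81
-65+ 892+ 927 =1754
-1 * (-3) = 3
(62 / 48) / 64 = 0.02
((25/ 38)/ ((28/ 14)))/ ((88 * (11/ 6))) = 75/ 36784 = 0.00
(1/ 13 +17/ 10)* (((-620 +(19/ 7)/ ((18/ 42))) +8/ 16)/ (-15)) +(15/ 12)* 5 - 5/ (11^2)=1431043/ 18150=78.85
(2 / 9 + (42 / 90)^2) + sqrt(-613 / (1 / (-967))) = 11 / 25 + sqrt(592771) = 770.36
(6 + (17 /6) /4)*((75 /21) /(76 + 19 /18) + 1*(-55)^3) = -37152691775 /33288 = -1116098.65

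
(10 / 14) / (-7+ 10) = 5 / 21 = 0.24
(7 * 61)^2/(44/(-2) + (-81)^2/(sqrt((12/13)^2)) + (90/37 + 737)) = 26984692/1158127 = 23.30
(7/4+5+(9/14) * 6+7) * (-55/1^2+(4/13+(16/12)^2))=-3052163/3276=-931.67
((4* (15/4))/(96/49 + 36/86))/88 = 2107/29392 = 0.07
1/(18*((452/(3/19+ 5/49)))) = 121/3787308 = 0.00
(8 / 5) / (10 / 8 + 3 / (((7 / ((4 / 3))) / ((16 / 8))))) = 224 / 335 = 0.67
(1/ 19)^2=1/ 361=0.00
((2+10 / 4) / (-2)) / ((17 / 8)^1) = -18 / 17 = -1.06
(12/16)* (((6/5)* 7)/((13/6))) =189/65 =2.91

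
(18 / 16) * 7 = 63 / 8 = 7.88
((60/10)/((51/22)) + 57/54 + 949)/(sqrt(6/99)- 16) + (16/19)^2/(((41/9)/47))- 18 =-5460985846/77749653- 291509* sqrt(66)/2584476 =-71.15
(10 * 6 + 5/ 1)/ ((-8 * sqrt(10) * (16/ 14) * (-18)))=91 * sqrt(10)/ 2304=0.12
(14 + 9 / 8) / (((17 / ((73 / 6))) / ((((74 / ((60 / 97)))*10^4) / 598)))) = 21655.54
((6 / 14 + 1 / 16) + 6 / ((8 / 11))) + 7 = 1763 / 112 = 15.74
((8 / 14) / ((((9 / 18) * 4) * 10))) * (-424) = -424 / 35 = -12.11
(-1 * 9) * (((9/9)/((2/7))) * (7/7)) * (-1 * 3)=94.50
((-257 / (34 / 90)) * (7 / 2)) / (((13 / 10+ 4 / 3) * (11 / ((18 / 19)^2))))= -73.77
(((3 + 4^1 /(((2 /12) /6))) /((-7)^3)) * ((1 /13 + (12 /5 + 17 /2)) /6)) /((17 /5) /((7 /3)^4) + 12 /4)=-489461 /1944384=-0.25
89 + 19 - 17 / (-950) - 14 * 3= 62717 / 950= 66.02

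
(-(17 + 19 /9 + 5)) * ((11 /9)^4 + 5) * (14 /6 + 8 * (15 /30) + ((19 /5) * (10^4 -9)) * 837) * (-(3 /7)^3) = 436148652.88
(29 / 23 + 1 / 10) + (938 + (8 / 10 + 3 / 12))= 432589 / 460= 940.41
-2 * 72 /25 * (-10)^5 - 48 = 575952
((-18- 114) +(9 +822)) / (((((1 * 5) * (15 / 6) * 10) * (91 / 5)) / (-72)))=-50328 / 2275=-22.12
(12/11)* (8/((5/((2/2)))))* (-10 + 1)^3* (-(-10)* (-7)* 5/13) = 4898880/143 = 34257.90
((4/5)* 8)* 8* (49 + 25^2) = 172544/5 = 34508.80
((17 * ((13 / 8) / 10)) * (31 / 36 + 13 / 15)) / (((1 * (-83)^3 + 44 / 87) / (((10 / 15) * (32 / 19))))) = -1993199 / 212661691875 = -0.00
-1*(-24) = 24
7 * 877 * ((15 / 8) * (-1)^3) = -92085 / 8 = -11510.62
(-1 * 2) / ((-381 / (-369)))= -1.94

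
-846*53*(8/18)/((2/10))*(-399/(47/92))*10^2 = 7782096000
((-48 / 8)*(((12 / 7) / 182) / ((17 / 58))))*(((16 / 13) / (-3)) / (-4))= -2784 / 140777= -0.02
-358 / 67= -5.34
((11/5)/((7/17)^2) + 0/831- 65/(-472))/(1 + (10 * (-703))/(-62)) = 15669601/136686480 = 0.11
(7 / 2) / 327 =7 / 654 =0.01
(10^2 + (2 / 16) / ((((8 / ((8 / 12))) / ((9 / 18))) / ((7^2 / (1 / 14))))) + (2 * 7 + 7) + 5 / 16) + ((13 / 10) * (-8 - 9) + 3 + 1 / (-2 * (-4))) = 50837 / 480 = 105.91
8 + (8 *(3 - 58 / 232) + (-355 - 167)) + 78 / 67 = -32886 / 67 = -490.84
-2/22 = -1/11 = -0.09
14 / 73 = 0.19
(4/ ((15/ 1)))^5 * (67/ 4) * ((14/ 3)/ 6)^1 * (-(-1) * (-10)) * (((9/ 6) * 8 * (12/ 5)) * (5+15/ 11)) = -32.20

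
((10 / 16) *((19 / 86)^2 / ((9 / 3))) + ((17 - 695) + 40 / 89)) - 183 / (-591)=-2107662386695 / 3112177632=-677.23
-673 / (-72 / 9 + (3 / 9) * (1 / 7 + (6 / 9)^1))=42399 / 487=87.06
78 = 78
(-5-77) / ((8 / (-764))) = 7831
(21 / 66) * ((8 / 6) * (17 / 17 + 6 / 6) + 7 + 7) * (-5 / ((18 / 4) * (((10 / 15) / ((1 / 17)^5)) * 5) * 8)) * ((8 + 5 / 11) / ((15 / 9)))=-1085 / 1374421576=-0.00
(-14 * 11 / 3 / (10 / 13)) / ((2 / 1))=-1001 / 30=-33.37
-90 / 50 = -9 / 5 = -1.80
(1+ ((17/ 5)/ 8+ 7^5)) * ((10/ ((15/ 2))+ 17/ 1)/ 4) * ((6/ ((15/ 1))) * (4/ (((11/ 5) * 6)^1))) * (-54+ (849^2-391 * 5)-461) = 6707784854.82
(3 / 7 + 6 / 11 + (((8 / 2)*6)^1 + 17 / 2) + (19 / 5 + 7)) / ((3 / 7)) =34091 / 330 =103.31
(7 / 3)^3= 343 / 27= 12.70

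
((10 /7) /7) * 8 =80 /49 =1.63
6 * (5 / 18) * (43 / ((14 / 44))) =4730 / 21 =225.24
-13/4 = -3.25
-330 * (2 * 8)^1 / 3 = -1760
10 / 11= 0.91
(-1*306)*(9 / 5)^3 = -1784.59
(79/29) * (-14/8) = -553/116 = -4.77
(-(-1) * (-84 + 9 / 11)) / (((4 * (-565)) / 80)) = 3660 / 1243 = 2.94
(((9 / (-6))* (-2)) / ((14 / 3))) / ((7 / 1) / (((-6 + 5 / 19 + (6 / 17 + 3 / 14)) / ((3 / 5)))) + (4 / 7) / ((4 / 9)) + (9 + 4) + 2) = 116885 / 2813368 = 0.04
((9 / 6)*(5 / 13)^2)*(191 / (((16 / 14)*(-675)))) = -1337 / 24336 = -0.05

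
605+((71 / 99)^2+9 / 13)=77238607 / 127413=606.21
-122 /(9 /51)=-2074 /3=-691.33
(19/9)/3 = 19/27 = 0.70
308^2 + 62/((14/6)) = 664234/7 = 94890.57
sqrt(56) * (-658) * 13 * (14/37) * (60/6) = -2395120 * sqrt(14)/37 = -242208.61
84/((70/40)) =48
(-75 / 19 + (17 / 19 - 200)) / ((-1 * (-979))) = -3858 / 18601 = -0.21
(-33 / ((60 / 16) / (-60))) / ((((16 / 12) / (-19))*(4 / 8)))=-15048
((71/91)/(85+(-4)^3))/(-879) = -71/1679769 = -0.00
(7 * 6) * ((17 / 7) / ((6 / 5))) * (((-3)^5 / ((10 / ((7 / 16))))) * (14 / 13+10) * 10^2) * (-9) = 117113850 / 13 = 9008757.69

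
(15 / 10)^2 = 9 / 4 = 2.25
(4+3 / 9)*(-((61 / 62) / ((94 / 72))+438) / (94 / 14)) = -19391008 / 68479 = -283.17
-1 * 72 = -72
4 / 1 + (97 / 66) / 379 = 100153 / 25014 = 4.00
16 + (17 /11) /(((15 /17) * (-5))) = 12911 /825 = 15.65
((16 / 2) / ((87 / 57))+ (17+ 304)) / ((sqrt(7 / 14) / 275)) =2601775*sqrt(2) / 29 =126878.12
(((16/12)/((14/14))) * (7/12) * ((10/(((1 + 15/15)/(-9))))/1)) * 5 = -175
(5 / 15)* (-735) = -245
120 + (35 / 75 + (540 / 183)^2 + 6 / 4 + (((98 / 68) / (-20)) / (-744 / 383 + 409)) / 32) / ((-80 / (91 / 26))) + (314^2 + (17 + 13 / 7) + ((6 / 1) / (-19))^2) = 1511779316818982916309581 / 15311562541926604800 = 98734.49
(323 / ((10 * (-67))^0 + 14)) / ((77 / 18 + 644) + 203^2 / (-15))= -1938 / 188909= -0.01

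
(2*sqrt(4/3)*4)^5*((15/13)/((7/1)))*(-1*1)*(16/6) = -41943040*sqrt(3)/2457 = -29567.55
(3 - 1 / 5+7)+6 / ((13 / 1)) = 10.26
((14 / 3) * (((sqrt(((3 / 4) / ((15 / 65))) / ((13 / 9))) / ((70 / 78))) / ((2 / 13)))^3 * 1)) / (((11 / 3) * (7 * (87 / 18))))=10556231283 / 218834000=48.24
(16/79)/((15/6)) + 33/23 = 13771/9085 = 1.52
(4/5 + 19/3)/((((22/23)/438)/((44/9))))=15969.16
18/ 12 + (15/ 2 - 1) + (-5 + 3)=6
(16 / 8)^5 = 32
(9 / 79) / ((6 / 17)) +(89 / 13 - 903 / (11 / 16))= -29514217 / 22594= -1306.29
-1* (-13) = 13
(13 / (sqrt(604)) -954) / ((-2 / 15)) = 7155 -195 * sqrt(151) / 604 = 7151.03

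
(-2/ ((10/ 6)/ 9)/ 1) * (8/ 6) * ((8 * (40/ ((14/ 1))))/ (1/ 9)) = -20736/ 7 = -2962.29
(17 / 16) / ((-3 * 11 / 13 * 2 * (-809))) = 221 / 854304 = 0.00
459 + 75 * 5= 834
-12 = -12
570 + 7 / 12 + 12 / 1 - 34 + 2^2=6631 / 12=552.58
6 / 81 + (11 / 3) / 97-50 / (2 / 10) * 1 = -654457 / 2619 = -249.89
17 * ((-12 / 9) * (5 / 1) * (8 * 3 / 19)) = -143.16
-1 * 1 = -1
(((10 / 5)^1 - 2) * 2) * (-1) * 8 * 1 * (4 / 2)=0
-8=-8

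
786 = 786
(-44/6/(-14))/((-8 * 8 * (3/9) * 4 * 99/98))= -7/1152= -0.01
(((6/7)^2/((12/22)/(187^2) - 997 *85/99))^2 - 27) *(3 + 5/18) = -3732157757021438266032921/42171275241194480401202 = -88.50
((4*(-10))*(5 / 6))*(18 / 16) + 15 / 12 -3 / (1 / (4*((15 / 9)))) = -225 / 4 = -56.25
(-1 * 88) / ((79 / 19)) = -1672 / 79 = -21.16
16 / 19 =0.84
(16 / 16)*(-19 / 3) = -19 / 3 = -6.33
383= 383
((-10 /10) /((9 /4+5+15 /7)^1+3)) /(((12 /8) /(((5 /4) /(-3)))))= 0.02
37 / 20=1.85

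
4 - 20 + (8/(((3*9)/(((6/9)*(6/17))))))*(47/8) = -7156/459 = -15.59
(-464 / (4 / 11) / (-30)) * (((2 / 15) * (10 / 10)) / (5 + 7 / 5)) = 319 / 360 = 0.89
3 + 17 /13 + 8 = 160 /13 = 12.31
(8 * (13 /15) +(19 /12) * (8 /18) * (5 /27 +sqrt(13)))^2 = 978386 * sqrt(13) /98415 +748437934 /13286025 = 92.18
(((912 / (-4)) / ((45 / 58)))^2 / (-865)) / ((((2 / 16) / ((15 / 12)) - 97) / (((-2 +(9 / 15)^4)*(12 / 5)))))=-9563878912 / 2067890625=-4.62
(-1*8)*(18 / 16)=-9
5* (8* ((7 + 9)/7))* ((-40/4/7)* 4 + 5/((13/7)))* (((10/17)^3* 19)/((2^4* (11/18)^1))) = -342000000/3129581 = -109.28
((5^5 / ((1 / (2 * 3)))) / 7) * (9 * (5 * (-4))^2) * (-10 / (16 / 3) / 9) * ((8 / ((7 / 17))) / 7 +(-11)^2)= -85289062500 / 343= -248656158.89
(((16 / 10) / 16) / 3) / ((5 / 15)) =1 / 10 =0.10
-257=-257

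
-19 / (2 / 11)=-104.50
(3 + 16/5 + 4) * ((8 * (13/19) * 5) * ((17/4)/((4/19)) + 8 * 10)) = 1062789/38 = 27968.13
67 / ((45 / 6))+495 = 7559 / 15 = 503.93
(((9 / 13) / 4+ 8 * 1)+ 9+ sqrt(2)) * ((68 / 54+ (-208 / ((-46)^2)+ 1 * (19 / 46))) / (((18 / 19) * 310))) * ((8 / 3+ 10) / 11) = 16231643 * sqrt(2) / 2630071620+ 14494857199 / 136763724240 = 0.11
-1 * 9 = -9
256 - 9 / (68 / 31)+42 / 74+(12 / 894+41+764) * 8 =2508938165 / 374884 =6692.57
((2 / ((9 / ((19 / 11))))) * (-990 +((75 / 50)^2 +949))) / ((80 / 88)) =-589 / 36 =-16.36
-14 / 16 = -7 / 8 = -0.88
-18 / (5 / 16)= -288 / 5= -57.60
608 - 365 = 243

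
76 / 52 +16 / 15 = 493 / 195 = 2.53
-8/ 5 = -1.60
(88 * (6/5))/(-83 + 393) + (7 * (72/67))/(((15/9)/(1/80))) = 8247/20770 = 0.40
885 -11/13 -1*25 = 11169/13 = 859.15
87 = 87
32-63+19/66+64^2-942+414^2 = 11518273/66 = 174519.29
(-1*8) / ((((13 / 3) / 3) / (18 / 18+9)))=-55.38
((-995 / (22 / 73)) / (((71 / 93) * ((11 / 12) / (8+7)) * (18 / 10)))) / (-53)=337752750 / 455323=741.79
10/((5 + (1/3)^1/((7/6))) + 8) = 70/93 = 0.75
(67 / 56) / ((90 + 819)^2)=67 / 46271736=0.00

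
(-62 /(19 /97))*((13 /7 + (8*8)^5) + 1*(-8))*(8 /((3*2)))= -60269844064200 /133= -453156722287.22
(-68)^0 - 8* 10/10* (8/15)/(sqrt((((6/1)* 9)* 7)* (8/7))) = 1 - 16* sqrt(3)/135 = 0.79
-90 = -90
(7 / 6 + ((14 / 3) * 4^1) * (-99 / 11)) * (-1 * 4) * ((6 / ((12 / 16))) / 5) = 16016 / 15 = 1067.73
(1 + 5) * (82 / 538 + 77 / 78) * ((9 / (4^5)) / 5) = 215199 / 17904640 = 0.01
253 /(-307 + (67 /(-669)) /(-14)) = -0.82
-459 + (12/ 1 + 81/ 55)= -24504/ 55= -445.53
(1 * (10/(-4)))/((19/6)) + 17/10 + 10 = 2073/190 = 10.91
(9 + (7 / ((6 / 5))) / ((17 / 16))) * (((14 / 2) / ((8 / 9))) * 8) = 15519 / 17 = 912.88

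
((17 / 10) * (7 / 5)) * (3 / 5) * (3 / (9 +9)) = 0.24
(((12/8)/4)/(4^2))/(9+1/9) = 27/10496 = 0.00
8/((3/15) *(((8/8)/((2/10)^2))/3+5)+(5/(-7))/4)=672/209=3.22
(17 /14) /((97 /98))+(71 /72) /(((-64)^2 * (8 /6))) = 46799591 /38141952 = 1.23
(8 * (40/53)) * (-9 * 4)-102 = -16926/53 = -319.36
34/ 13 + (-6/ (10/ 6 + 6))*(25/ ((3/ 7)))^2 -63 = -814305/ 299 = -2723.43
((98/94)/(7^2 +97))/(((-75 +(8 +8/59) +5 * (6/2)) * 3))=-2891/62993160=-0.00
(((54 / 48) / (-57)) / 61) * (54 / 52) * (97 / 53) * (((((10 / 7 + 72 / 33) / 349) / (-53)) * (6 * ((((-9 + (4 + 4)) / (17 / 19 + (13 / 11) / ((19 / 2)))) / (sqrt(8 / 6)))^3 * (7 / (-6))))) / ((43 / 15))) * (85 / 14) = 6758211841425 * sqrt(3) / 10720174750272018304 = 0.00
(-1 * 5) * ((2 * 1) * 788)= -7880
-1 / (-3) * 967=967 / 3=322.33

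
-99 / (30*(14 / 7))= -33 / 20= -1.65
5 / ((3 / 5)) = 25 / 3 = 8.33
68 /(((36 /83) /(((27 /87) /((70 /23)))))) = 32453 /2030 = 15.99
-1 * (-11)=11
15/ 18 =5/ 6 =0.83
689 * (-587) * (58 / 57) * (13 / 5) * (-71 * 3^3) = 2051190147.98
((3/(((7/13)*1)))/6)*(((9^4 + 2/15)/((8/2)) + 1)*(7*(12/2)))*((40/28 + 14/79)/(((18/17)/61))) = 49120032169/8295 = 5921643.42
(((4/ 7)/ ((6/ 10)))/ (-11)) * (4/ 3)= -80/ 693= -0.12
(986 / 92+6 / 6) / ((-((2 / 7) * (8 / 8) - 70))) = 3773 / 22448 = 0.17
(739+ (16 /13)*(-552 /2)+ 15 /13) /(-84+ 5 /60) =-3288 /689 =-4.77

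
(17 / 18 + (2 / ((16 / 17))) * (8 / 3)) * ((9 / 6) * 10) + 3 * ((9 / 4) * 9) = 1919 / 12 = 159.92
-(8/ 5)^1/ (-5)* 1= 8/ 25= 0.32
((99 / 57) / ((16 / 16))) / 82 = 33 / 1558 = 0.02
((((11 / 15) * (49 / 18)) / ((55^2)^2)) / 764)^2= 0.00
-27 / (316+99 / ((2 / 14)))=-27 / 1009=-0.03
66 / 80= 33 / 40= 0.82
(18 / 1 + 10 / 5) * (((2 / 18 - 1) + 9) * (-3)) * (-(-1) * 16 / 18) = -11680 / 27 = -432.59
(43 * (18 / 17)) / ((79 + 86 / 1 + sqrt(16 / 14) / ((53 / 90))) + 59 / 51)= 2249427537 / 8208171229 -6568290 * sqrt(14) / 8208171229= 0.27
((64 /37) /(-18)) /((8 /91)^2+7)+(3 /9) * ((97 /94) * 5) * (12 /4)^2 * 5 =140559540577 /1816486362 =77.38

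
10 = 10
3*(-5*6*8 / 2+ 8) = -336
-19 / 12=-1.58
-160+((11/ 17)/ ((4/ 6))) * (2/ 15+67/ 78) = -702943/ 4420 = -159.04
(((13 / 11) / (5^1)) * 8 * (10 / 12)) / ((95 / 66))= 104 / 95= 1.09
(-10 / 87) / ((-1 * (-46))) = -5 / 2001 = -0.00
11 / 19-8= -141 / 19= -7.42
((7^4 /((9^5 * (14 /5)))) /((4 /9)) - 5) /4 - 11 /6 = -645637 /209952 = -3.08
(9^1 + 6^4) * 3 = 3915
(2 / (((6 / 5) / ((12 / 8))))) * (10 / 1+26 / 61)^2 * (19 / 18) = 1067420 / 3721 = 286.86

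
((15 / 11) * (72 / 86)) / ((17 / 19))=10260 / 8041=1.28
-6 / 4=-3 / 2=-1.50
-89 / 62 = -1.44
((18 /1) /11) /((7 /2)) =36 /77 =0.47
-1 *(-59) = 59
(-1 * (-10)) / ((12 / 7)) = 35 / 6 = 5.83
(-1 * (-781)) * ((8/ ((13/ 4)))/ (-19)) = -24992/ 247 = -101.18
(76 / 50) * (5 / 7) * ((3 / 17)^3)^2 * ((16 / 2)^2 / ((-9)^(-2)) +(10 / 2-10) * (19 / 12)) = 286775721 / 1689629830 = 0.17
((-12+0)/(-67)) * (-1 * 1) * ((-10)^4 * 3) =-360000/67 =-5373.13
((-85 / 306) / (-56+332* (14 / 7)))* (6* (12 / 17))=-5 / 2584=-0.00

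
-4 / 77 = -0.05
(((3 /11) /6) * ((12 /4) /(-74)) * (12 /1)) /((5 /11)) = -9 /185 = -0.05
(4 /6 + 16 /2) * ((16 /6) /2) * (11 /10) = 572 /45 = 12.71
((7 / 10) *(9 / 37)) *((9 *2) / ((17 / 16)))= 9072 / 3145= 2.88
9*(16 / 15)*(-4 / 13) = -192 / 65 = -2.95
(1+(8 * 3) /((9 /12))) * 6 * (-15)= -2970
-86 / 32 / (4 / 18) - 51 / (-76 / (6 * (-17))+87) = -1815057 / 143200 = -12.67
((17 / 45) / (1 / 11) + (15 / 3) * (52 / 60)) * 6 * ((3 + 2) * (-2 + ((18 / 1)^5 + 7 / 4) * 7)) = 10105417495 / 3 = 3368472498.33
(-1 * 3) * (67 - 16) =-153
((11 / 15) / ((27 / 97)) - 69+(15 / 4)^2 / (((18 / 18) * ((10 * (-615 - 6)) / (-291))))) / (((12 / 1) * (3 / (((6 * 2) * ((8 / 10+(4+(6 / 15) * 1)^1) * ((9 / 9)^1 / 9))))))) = -254615179 / 20120400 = -12.65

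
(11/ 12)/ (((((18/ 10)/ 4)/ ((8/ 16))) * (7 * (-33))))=-0.00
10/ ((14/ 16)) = 80/ 7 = 11.43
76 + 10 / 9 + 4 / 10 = 3488 / 45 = 77.51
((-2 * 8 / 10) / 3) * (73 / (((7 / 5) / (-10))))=5840 / 21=278.10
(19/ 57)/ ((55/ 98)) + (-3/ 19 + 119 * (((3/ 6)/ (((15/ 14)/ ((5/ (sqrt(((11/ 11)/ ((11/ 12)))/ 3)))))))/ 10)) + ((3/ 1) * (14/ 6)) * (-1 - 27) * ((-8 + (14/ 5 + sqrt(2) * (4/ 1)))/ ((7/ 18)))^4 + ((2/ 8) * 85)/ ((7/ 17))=-4572403809328907/ 76807500 + 833 * sqrt(11)/ 60 + 257827774464 * sqrt(2)/ 6125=-275.22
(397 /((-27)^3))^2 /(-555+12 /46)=-3625007 /4943098019151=-0.00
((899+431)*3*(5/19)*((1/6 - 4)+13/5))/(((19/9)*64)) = -9.58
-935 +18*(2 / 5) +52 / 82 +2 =-189659 / 205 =-925.17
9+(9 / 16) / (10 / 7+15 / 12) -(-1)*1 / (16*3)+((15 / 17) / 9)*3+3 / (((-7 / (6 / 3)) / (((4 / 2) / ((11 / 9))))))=12758593 / 1570800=8.12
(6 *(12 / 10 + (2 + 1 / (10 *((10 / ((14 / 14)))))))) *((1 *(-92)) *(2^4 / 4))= -177192 / 25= -7087.68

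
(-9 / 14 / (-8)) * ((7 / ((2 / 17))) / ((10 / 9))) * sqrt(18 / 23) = 4131 * sqrt(46) / 7360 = 3.81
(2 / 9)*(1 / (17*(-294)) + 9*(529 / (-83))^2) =12587800973 / 154940499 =81.24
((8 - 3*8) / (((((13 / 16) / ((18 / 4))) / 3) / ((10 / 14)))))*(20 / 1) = -345600 / 91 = -3797.80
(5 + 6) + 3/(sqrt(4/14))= 3 * sqrt(14)/2 + 11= 16.61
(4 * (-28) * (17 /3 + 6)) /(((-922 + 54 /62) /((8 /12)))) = 48608 /51399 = 0.95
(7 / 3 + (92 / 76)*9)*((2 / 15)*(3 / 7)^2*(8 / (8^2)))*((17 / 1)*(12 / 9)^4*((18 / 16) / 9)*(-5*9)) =-102544 / 8379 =-12.24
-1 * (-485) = 485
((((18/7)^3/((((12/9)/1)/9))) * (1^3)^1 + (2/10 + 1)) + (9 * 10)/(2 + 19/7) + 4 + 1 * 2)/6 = 443518/18865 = 23.51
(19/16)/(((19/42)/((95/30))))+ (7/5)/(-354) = 117649/14160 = 8.31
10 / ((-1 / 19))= -190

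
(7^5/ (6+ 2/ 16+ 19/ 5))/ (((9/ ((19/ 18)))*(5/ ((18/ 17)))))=2554664/ 60741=42.06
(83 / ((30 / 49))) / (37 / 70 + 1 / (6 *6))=170814 / 701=243.67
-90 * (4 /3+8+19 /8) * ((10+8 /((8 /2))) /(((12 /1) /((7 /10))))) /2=-5901 /16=-368.81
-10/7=-1.43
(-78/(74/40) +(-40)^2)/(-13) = -57640/481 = -119.83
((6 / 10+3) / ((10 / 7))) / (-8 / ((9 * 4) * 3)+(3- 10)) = -0.36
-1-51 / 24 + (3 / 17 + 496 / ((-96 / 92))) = -195139 / 408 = -478.28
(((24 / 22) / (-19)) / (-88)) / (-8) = -3 / 36784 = -0.00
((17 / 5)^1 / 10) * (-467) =-7939 / 50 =-158.78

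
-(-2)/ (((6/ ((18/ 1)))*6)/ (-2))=-2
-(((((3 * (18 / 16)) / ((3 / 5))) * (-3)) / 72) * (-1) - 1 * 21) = 20.77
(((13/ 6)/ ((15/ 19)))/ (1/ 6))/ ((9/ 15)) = 247/ 9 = 27.44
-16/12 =-4/3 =-1.33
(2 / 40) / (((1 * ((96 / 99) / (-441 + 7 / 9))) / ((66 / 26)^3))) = -261034389 / 703040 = -371.29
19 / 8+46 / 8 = 65 / 8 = 8.12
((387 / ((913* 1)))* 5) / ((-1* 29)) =-0.07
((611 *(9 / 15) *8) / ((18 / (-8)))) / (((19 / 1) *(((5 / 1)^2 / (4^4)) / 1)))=-5005312 / 7125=-702.50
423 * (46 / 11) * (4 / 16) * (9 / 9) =9729 / 22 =442.23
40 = 40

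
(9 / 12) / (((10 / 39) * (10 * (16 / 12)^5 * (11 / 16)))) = 28431 / 281600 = 0.10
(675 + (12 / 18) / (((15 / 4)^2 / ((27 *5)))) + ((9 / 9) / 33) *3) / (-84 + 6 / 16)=-99952 / 12265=-8.15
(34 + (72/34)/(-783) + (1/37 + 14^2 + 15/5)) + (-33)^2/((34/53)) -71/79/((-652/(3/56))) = 304734159173071/157845647904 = 1930.58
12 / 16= 3 / 4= 0.75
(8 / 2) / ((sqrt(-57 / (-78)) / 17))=68 * sqrt(494) / 19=79.55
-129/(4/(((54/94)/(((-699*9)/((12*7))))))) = 2709/10951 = 0.25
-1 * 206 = -206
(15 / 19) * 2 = 30 / 19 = 1.58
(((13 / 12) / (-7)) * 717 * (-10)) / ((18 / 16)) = 62140 / 63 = 986.35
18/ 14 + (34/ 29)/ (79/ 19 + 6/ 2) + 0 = 1177/ 812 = 1.45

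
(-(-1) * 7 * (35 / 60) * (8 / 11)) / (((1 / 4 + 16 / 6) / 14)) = 784 / 55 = 14.25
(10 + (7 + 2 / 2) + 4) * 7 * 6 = 924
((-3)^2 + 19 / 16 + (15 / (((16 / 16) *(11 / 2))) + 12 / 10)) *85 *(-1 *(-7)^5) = 3548915699 / 176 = 20164293.74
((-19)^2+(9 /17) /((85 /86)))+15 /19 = 9947636 /27455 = 362.33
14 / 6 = 7 / 3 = 2.33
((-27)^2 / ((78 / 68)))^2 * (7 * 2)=955649016 / 169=5654727.91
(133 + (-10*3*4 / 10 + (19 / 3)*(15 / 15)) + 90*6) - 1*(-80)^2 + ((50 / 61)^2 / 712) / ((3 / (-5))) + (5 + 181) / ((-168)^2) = -8930449100177 / 1557818976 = -5732.66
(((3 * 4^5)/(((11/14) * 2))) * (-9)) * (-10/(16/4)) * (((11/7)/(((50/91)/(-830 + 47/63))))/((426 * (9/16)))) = -1390917632/3195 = -435341.98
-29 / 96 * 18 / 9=-29 / 48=-0.60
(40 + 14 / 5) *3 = 642 / 5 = 128.40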